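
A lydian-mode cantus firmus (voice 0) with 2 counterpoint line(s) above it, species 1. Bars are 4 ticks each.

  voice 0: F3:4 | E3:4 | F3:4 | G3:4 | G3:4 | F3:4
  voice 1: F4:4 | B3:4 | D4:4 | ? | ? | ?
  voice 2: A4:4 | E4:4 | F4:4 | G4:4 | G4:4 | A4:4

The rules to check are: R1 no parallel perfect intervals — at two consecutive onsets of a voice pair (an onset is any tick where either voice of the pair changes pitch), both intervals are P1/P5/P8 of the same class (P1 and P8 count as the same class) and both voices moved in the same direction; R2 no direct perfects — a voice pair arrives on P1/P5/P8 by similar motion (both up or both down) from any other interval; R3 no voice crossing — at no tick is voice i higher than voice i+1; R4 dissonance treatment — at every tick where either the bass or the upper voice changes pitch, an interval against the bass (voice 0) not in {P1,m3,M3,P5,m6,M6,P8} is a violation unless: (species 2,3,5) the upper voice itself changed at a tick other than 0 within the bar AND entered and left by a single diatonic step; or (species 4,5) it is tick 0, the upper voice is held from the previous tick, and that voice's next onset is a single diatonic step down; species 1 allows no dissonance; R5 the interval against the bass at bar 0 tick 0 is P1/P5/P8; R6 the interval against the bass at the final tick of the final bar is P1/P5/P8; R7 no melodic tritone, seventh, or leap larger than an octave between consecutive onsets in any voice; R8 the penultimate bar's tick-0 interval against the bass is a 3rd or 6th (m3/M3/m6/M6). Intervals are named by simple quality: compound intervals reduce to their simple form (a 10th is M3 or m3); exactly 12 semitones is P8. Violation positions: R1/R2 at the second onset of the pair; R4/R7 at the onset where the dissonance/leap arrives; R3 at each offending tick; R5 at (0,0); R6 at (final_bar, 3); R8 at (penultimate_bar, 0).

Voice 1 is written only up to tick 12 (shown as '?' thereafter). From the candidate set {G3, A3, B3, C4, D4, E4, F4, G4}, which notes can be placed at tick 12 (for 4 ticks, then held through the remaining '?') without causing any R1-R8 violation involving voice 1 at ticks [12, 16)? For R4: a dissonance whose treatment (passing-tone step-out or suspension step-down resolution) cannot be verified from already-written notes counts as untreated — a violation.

{B3, D4, E4, G3}

G3: legal
A3: violates R4
B3: legal
C4: violates R4
D4: legal
E4: legal
F4: violates R4
G4: violates R2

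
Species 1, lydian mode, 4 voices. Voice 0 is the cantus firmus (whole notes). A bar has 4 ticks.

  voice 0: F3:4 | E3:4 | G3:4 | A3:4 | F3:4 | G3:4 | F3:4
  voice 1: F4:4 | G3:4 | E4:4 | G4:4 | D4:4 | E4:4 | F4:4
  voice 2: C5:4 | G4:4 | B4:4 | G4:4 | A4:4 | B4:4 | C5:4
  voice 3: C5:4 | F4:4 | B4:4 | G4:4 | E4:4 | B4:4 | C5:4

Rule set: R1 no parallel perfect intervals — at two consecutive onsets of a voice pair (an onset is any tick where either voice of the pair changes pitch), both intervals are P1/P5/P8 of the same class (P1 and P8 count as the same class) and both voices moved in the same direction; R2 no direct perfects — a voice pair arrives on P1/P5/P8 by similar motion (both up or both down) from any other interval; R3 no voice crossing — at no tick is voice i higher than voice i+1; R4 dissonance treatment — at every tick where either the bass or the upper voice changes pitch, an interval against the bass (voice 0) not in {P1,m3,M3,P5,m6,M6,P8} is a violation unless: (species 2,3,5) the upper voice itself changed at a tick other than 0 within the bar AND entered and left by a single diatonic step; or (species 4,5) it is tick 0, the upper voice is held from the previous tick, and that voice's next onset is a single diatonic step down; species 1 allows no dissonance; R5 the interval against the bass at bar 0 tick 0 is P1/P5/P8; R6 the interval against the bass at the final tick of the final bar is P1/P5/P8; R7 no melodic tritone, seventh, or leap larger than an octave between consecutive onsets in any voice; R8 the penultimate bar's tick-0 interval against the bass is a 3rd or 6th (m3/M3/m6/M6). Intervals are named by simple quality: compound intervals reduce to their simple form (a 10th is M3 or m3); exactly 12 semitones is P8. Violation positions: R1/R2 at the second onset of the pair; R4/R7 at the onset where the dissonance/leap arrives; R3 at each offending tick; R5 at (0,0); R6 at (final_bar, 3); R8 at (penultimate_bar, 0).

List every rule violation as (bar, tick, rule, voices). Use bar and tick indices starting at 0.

(1, 0, R2, (1, 2))
(1, 0, R3, (2, 3))
(1, 0, R4, (0, 3))
(1, 0, R7, (1,))
(1, 1, R3, (2, 3))
(1, 2, R3, (2, 3))
(1, 3, R3, (2, 3))
(2, 0, R2, (1, 2))
(2, 0, R2, (1, 3))
(2, 0, R2, (2, 3))
(2, 0, R7, (3,))
(3, 0, R1, (2, 3))
(3, 0, R4, (0, 1))
(3, 0, R4, (0, 2))
(3, 0, R4, (0, 3))
(4, 0, R3, (2, 3))
(4, 0, R4, (0, 3))
(4, 1, R3, (2, 3))
(4, 2, R3, (2, 3))
(4, 3, R3, (2, 3))
(5, 0, R1, (1, 2))
(5, 0, R2, (1, 3))
(5, 0, R2, (2, 3))
(6, 0, R1, (1, 2))
(6, 0, R1, (1, 3))
(6, 0, R1, (2, 3))

bar 0: v0=F3 v1=F4 v2=C5 v3=C5 downbeat P5
bar 1: v0=E3 v1=G3 v2=G4 v3=F4 downbeat m2
bar 2: v0=G3 v1=E4 v2=B4 v3=B4 downbeat M3
bar 3: v0=A3 v1=G4 v2=G4 v3=G4 downbeat m7
bar 4: v0=F3 v1=D4 v2=A4 v3=E4 downbeat M7
bar 5: v0=G3 v1=E4 v2=B4 v3=B4 downbeat M3
bar 6: v0=F3 v1=F4 v2=C5 v3=C5 downbeat P5
  -> R2 @ bar 1 tick 0 v(1, 2): F4/C5 P5 -> G3/G4 P8 similar
  -> R3 @ bar 1 tick 0 v(2, 3): G4 above F4
  -> R4 @ bar 1 tick 0 v(0, 3): E3/F4 m2 untreated
  -> R7 @ bar 1 tick 0 v(1,): F4->G3 leap 10st
  -> R3 @ bar 1 tick 1 v(2, 3): G4 above F4
  -> R3 @ bar 1 tick 2 v(2, 3): G4 above F4
  -> R3 @ bar 1 tick 3 v(2, 3): G4 above F4
  -> R2 @ bar 2 tick 0 v(1, 2): G3/G4 P8 -> E4/B4 P5 similar
  -> R2 @ bar 2 tick 0 v(1, 3): G3/F4 m7 -> E4/B4 P5 similar
  -> R2 @ bar 2 tick 0 v(2, 3): G4/F4 M2 -> B4/B4 P1 similar
  -> R7 @ bar 2 tick 0 v(3,): F4->B4 leap 6st
  -> R1 @ bar 3 tick 0 v(2, 3): B4/B4 P1 -> G4/G4 P1 similar
  -> R4 @ bar 3 tick 0 v(0, 1): A3/G4 m7 untreated
  -> R4 @ bar 3 tick 0 v(0, 2): A3/G4 m7 untreated
  -> R4 @ bar 3 tick 0 v(0, 3): A3/G4 m7 untreated
  -> R3 @ bar 4 tick 0 v(2, 3): A4 above E4
  -> R4 @ bar 4 tick 0 v(0, 3): F3/E4 M7 untreated
  -> R3 @ bar 4 tick 1 v(2, 3): A4 above E4
  -> R3 @ bar 4 tick 2 v(2, 3): A4 above E4
  -> R3 @ bar 4 tick 3 v(2, 3): A4 above E4
  -> R1 @ bar 5 tick 0 v(1, 2): D4/A4 P5 -> E4/B4 P5 similar
  -> R2 @ bar 5 tick 0 v(1, 3): D4/E4 M2 -> E4/B4 P5 similar
  -> R2 @ bar 5 tick 0 v(2, 3): A4/E4 P4 -> B4/B4 P1 similar
  -> R1 @ bar 6 tick 0 v(1, 2): E4/B4 P5 -> F4/C5 P5 similar
  -> R1 @ bar 6 tick 0 v(1, 3): E4/B4 P5 -> F4/C5 P5 similar
  -> R1 @ bar 6 tick 0 v(2, 3): B4/B4 P1 -> C5/C5 P1 similar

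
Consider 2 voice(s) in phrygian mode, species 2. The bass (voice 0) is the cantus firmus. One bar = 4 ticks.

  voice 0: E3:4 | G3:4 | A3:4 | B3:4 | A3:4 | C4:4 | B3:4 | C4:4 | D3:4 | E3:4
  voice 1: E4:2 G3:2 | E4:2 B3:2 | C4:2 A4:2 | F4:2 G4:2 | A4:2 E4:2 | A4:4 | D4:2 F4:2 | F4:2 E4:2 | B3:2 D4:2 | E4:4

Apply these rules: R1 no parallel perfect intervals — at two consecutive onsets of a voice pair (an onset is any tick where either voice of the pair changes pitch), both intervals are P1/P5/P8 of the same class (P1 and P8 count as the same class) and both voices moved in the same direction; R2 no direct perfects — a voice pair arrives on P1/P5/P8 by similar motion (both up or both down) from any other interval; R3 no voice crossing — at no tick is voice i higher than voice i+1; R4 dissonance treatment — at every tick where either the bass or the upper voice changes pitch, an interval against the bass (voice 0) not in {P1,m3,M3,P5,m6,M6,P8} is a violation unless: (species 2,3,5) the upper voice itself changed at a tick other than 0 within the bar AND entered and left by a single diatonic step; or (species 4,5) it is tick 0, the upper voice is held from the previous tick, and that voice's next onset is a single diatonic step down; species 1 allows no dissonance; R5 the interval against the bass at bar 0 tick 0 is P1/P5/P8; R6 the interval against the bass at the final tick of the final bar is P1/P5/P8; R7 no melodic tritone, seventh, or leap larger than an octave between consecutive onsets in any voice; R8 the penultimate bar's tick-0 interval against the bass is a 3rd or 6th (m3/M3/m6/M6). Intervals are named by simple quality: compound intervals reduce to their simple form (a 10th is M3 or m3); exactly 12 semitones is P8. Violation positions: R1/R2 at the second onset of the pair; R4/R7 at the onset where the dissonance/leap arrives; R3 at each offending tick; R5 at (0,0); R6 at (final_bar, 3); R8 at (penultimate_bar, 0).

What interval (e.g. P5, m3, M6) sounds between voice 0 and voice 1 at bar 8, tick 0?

voice 0=D3 voice 1=B3 -> M6

M6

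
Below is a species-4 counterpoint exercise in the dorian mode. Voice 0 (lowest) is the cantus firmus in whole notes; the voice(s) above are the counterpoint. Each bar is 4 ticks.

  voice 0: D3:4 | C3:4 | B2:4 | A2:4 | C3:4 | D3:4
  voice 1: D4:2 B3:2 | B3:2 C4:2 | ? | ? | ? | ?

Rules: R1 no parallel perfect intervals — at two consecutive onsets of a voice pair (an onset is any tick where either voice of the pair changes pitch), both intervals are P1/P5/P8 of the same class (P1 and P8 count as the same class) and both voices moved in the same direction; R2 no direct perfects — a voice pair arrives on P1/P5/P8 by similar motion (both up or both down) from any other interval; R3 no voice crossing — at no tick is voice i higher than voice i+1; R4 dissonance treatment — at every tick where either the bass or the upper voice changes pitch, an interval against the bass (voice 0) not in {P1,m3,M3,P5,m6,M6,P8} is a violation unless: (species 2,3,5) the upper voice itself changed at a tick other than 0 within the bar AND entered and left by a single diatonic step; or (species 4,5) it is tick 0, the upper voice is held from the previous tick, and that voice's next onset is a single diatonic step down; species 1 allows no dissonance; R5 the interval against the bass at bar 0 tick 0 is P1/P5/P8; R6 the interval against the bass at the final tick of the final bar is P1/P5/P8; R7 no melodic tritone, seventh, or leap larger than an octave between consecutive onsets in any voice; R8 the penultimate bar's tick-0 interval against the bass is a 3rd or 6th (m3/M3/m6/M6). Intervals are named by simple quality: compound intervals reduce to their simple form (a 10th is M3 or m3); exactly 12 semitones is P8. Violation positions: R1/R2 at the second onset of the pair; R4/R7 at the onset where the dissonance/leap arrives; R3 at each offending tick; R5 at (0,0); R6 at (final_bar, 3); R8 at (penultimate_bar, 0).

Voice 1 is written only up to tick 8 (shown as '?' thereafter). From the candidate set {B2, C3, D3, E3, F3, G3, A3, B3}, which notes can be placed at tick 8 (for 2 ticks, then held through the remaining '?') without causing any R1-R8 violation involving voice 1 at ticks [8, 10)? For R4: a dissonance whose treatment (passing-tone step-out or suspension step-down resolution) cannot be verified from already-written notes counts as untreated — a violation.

{G3}

B2: violates R1,R7
C3: violates R4
D3: violates R7
E3: violates R4
F3: violates R4
G3: legal
A3: violates R4
B3: violates R1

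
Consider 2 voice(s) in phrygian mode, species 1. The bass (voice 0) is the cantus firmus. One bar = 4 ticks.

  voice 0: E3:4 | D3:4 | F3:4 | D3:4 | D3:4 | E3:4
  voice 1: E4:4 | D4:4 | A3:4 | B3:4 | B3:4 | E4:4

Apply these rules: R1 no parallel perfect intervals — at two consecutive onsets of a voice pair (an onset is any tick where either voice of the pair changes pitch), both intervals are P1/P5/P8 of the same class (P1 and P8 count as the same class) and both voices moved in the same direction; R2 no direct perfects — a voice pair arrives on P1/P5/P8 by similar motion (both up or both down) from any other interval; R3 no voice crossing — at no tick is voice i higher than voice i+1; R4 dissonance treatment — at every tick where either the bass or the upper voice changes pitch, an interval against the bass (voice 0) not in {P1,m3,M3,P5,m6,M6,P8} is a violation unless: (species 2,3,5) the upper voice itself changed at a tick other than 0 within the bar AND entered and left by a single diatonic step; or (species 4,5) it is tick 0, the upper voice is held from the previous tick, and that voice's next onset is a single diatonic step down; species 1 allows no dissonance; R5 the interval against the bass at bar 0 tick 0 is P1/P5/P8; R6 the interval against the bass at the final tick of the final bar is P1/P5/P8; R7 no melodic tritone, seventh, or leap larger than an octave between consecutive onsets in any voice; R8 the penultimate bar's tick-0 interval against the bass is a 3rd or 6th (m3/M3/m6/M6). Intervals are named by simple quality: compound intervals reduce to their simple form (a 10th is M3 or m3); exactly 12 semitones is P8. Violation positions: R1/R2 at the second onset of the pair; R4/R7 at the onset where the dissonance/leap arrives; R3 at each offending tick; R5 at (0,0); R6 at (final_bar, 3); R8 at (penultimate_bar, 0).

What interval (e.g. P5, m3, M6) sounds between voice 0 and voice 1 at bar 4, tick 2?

M6

voice 0=D3 voice 1=B3 -> M6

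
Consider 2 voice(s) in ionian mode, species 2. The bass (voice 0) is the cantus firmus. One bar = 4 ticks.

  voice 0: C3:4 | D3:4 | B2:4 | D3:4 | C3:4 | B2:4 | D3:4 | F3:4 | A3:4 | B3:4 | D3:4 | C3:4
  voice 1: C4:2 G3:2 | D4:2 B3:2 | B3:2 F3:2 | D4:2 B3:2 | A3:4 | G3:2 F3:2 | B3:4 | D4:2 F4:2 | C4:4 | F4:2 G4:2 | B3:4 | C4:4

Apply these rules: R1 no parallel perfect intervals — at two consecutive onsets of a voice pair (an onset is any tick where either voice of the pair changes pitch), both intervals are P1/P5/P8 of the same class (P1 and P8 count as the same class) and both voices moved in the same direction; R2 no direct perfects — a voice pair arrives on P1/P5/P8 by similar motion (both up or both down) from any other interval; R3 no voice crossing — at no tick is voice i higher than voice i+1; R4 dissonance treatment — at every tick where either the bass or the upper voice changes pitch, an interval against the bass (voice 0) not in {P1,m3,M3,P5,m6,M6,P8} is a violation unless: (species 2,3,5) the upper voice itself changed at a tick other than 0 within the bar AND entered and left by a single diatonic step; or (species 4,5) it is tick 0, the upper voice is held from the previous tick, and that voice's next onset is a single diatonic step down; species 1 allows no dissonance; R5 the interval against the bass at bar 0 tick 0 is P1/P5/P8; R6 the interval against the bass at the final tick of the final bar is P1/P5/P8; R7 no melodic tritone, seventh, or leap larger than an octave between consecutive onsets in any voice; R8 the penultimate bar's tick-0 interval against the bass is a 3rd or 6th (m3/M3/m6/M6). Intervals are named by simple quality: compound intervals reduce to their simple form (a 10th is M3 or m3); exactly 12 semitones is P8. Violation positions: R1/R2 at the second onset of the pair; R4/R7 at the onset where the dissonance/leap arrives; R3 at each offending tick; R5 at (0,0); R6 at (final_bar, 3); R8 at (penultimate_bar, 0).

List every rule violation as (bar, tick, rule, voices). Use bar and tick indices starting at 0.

bar 0: v0=C3 v1=C4 downbeat P8
bar 1: v0=D3 v1=D4 downbeat P8
bar 2: v0=B2 v1=B3 downbeat P8
bar 3: v0=D3 v1=D4 downbeat P8
bar 4: v0=C3 v1=A3 downbeat M6
bar 5: v0=B2 v1=G3 downbeat m6
bar 6: v0=D3 v1=B3 downbeat M6
bar 7: v0=F3 v1=D4 downbeat M6
bar 8: v0=A3 v1=C4 downbeat m3
bar 9: v0=B3 v1=F4 downbeat TT
bar 10: v0=D3 v1=B3 downbeat M6
bar 11: v0=C3 v1=C4 downbeat P8
  -> R2 @ bar 1 tick 0 v(0, 1): C3/G3 P5 -> D3/D4 P8 similar
  -> R4 @ bar 2 tick 2 v(0, 1): B2/F3 TT untreated
  -> R7 @ bar 2 tick 2 v(1,): B3->F3 leap 6st
  -> R2 @ bar 3 tick 0 v(0, 1): B2/F3 TT -> D3/D4 P8 similar
  -> R4 @ bar 5 tick 2 v(0, 1): B2/F3 TT untreated
  -> R7 @ bar 6 tick 0 v(1,): F3->B3 leap 6st
  -> R4 @ bar 9 tick 0 v(0, 1): B3/F4 TT untreated

(1, 0, R2, (0, 1))
(2, 2, R4, (0, 1))
(2, 2, R7, (1,))
(3, 0, R2, (0, 1))
(5, 2, R4, (0, 1))
(6, 0, R7, (1,))
(9, 0, R4, (0, 1))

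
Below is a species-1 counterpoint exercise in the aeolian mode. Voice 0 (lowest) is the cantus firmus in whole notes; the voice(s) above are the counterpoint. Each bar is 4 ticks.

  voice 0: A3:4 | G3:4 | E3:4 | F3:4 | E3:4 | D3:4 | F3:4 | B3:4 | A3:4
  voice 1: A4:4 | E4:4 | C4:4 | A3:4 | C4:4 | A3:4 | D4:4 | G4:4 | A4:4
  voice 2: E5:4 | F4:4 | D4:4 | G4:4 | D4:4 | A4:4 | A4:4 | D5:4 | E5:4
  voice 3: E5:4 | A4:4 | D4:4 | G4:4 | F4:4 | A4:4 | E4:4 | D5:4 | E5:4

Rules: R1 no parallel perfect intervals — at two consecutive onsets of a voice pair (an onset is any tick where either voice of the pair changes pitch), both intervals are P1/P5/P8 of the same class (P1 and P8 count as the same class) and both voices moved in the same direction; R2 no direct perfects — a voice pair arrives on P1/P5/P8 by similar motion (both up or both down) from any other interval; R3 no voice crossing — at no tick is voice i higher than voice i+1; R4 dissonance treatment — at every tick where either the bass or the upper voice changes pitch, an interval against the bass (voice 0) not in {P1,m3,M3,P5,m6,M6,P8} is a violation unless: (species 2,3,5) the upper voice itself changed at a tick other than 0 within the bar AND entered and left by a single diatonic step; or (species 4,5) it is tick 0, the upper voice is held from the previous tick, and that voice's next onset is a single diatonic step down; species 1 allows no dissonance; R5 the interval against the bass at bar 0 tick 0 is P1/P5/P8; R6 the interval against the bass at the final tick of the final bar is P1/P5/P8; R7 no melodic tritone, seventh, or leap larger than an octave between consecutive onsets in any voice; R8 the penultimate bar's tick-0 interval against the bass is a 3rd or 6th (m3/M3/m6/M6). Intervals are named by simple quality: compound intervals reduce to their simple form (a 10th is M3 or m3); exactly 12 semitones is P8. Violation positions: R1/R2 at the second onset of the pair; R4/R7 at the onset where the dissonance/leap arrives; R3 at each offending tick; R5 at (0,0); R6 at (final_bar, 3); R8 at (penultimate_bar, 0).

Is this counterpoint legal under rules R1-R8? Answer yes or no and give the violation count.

No (26 violations)

bar 0: v0=A3 v1=A4 v2=E5 v3=E5 (P5)
bar 1: v0=G3 v1=E4 v2=F4 v3=A4 (M2)
bar 2: v0=E3 v1=C4 v2=D4 v3=D4 (m7)
bar 3: v0=F3 v1=A3 v2=G4 v3=G4 (M2)
bar 4: v0=E3 v1=C4 v2=D4 v3=F4 (m2)
bar 5: v0=D3 v1=A3 v2=A4 v3=A4 (P5)
bar 6: v0=F3 v1=D4 v2=A4 v3=E4 (M7)
bar 7: v0=B3 v1=G4 v2=D5 v3=D5 (m3)
bar 8: v0=A3 v1=A4 v2=E5 v3=E5 (P5)
  R4 @ bar1.0: G3/F4 m7 untreated
  R4 @ bar1.0: G3/A4 M2 untreated
  R7 @ bar1.0: E5->F4 leap 11st
  R2 @ bar2.0: F4/A4 M3 -> D4/D4 P1 similar
  R4 @ bar2.0: E3/D4 m7 untreated
  R4 @ bar2.0: E3/D4 m7 untreated
  R1 @ bar3.0: D4/D4 P1 -> G4/G4 P1 similar
  R4 @ bar3.0: F3/G4 M2 untreated
  R4 @ bar3.0: F3/G4 M2 untreated
  R4 @ bar4.0: E3/D4 m7 untreated
  R4 @ bar4.0: E3/F4 m2 untreated
  R2 @ bar5.0: E3/C4 m6 -> D3/A3 P5 similar
  R2 @ bar5.0: D4/F4 m3 -> A4/A4 P1 similar
  R3 @ bar6.0: A4 above E4
  R4 @ bar6.0: F3/E4 M7 untreated
  R3 @ bar6.1: A4 above E4
  R3 @ bar6.2: A4 above E4
  R3 @ bar6.3: A4 above E4
  R1 @ bar7.0: D4/A4 P5 -> G4/D5 P5 similar
  R2 @ bar7.0: D4/E4 M2 -> G4/D5 P5 similar
  R2 @ bar7.0: A4/E4 P4 -> D5/D5 P1 similar
  R7 @ bar7.0: F3->B3 leap 6st
  R7 @ bar7.0: E4->D5 leap 10st
  R1 @ bar8.0: G4/D5 P5 -> A4/E5 P5 similar
  R1 @ bar8.0: G4/D5 P5 -> A4/E5 P5 similar
  R1 @ bar8.0: D5/D5 P1 -> E5/E5 P1 similar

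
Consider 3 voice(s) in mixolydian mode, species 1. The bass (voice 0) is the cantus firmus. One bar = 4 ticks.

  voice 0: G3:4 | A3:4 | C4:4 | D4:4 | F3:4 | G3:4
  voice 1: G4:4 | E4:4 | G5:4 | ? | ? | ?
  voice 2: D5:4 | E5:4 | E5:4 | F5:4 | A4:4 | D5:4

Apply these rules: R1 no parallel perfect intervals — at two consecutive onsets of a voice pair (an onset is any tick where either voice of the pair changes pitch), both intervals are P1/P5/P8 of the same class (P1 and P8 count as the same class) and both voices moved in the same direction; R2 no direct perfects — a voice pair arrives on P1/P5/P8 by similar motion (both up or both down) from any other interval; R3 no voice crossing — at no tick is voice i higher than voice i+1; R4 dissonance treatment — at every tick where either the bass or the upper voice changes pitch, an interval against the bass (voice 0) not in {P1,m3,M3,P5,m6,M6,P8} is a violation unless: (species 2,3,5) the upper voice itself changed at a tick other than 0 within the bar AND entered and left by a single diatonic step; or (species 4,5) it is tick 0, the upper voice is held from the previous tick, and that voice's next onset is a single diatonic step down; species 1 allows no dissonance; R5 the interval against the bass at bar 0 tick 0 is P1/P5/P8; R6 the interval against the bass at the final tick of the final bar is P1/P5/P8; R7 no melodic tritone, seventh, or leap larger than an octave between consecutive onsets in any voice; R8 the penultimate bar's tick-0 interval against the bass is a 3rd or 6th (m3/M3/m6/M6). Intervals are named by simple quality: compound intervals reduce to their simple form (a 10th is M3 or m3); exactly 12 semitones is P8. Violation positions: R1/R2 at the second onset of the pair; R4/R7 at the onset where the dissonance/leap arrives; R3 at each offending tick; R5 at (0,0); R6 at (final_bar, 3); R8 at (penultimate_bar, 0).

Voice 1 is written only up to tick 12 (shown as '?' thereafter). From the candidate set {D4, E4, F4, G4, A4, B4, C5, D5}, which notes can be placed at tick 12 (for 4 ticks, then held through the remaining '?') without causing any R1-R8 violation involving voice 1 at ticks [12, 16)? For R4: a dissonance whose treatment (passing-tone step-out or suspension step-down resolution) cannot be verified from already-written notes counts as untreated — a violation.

D4: violates R7
E4: violates R4,R7
F4: violates R7
G4: violates R4
A4: violates R7
B4: legal
C5: violates R4
D5: legal

{B4, D5}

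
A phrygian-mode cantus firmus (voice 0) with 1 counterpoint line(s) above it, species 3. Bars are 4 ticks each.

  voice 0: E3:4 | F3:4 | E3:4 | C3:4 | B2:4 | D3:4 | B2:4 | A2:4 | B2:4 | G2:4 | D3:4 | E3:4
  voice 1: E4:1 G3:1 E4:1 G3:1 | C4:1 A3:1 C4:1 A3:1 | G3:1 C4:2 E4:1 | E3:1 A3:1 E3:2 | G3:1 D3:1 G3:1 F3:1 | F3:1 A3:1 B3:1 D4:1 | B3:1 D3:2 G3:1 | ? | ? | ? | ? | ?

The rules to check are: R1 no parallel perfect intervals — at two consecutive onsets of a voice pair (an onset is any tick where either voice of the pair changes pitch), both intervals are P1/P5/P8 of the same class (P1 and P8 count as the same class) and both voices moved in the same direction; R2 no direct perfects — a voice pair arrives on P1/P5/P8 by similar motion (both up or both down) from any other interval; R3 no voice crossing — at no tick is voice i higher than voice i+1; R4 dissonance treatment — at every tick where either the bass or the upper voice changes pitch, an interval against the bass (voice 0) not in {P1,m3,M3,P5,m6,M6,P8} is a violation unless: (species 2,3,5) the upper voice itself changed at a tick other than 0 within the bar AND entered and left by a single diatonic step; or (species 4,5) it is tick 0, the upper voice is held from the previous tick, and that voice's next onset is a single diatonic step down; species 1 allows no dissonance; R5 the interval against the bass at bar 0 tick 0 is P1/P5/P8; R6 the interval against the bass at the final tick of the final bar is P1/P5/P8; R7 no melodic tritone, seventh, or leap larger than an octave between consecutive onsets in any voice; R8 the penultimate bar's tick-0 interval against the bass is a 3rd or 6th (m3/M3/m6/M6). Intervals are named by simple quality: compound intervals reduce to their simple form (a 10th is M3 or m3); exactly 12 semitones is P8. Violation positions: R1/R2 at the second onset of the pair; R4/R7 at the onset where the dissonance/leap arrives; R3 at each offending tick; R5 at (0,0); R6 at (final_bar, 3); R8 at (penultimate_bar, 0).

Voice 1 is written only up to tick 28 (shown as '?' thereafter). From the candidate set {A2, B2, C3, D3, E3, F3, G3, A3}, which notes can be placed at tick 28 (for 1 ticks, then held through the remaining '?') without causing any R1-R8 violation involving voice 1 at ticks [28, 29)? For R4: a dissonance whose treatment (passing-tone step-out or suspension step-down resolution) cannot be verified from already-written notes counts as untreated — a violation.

A2: violates R2,R7
B2: violates R4
C3: legal
D3: violates R4
E3: violates R2
F3: legal
G3: violates R4
A3: legal

{A3, C3, F3}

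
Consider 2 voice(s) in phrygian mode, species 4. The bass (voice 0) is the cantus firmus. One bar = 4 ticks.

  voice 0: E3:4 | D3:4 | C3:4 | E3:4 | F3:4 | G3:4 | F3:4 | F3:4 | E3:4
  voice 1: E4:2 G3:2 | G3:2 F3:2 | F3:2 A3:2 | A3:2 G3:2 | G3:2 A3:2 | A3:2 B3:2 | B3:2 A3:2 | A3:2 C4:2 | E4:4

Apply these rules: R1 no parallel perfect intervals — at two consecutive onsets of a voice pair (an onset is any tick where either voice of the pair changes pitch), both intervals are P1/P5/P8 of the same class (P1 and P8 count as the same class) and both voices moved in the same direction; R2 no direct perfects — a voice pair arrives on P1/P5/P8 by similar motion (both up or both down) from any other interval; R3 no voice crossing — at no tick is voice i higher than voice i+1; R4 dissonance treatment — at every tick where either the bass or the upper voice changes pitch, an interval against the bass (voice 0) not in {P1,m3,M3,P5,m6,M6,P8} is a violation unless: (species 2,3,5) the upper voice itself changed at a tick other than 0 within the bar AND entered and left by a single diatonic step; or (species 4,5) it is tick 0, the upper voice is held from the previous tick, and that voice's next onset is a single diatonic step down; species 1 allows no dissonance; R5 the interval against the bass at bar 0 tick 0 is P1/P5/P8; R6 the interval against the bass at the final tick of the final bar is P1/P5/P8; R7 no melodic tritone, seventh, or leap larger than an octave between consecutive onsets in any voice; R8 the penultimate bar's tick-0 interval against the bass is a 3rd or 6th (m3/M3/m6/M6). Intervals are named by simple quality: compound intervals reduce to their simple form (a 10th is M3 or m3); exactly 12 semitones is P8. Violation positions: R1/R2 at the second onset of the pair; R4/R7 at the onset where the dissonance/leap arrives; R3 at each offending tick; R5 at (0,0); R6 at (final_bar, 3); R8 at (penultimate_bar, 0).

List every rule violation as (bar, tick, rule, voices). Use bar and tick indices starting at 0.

(2, 0, R4, (0, 1))
(4, 0, R4, (0, 1))
(5, 0, R4, (0, 1))

bar 0: v0=E3 v1=E4 downbeat P8
bar 1: v0=D3 v1=G3 downbeat P4
bar 2: v0=C3 v1=F3 downbeat P4
bar 3: v0=E3 v1=A3 downbeat P4
bar 4: v0=F3 v1=G3 downbeat M2
bar 5: v0=G3 v1=A3 downbeat M2
bar 6: v0=F3 v1=B3 downbeat TT
bar 7: v0=F3 v1=A3 downbeat M3
bar 8: v0=E3 v1=E4 downbeat P8
  -> R4 @ bar 2 tick 0 v(0, 1): C3/F3 P4 untreated
  -> R4 @ bar 4 tick 0 v(0, 1): F3/G3 M2 untreated
  -> R4 @ bar 5 tick 0 v(0, 1): G3/A3 M2 untreated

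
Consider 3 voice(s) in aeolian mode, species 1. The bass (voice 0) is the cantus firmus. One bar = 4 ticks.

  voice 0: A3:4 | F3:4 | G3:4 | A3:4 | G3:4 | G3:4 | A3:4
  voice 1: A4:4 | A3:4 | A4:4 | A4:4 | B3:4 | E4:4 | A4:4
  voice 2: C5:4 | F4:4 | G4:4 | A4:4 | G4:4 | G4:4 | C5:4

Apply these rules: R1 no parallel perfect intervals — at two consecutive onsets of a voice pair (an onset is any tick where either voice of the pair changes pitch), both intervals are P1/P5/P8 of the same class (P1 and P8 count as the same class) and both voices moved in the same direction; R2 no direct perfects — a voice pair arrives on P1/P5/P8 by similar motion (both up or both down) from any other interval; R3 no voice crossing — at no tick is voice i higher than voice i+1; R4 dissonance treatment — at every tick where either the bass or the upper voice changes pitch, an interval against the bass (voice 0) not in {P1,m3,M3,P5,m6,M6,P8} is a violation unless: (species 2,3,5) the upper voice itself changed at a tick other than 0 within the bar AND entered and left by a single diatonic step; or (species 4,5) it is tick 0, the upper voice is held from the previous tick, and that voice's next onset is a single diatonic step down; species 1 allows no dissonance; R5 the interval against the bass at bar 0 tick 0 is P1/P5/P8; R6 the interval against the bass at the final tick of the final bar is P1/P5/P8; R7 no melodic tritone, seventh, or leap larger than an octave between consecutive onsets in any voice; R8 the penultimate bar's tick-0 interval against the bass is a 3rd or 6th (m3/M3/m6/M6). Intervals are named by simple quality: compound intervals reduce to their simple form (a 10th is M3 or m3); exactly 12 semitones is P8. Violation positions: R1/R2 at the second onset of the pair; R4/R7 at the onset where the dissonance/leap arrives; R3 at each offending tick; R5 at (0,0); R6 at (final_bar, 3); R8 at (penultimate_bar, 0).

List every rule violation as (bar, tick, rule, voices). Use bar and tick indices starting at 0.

(0, 0, R5, (0, 2))
(1, 0, R2, (0, 2))
(2, 0, R1, (0, 2))
(2, 0, R3, (1, 2))
(2, 0, R4, (0, 1))
(2, 1, R3, (1, 2))
(2, 2, R3, (1, 2))
(2, 3, R3, (1, 2))
(3, 0, R1, (0, 2))
(4, 0, R1, (0, 2))
(4, 0, R7, (1,))
(5, 0, R8, (0, 2))
(6, 0, R2, (0, 1))
(6, 3, R6, (0, 2))

bar 0: v0=A3 v1=A4 v2=C5 downbeat m3
bar 1: v0=F3 v1=A3 v2=F4 downbeat P8
bar 2: v0=G3 v1=A4 v2=G4 downbeat P8
bar 3: v0=A3 v1=A4 v2=A4 downbeat P8
bar 4: v0=G3 v1=B3 v2=G4 downbeat P8
bar 5: v0=G3 v1=E4 v2=G4 downbeat P8
bar 6: v0=A3 v1=A4 v2=C5 downbeat m3
  -> R5 @ bar 0 tick 0 v(0, 2): opens on m3
  -> R2 @ bar 1 tick 0 v(0, 2): A3/C5 m3 -> F3/F4 P8 similar
  -> R1 @ bar 2 tick 0 v(0, 2): F3/F4 P8 -> G3/G4 P8 similar
  -> R3 @ bar 2 tick 0 v(1, 2): A4 above G4
  -> R4 @ bar 2 tick 0 v(0, 1): G3/A4 M2 untreated
  -> R3 @ bar 2 tick 1 v(1, 2): A4 above G4
  -> R3 @ bar 2 tick 2 v(1, 2): A4 above G4
  -> R3 @ bar 2 tick 3 v(1, 2): A4 above G4
  -> R1 @ bar 3 tick 0 v(0, 2): G3/G4 P8 -> A3/A4 P8 similar
  -> R1 @ bar 4 tick 0 v(0, 2): A3/A4 P8 -> G3/G4 P8 similar
  -> R7 @ bar 4 tick 0 v(1,): A4->B3 leap 10st
  -> R8 @ bar 5 tick 0 v(0, 2): penult P8 not 3rd/6th
  -> R2 @ bar 6 tick 0 v(0, 1): G3/E4 M6 -> A3/A4 P8 similar
  -> R6 @ bar 6 tick 3 v(0, 2): closes on m3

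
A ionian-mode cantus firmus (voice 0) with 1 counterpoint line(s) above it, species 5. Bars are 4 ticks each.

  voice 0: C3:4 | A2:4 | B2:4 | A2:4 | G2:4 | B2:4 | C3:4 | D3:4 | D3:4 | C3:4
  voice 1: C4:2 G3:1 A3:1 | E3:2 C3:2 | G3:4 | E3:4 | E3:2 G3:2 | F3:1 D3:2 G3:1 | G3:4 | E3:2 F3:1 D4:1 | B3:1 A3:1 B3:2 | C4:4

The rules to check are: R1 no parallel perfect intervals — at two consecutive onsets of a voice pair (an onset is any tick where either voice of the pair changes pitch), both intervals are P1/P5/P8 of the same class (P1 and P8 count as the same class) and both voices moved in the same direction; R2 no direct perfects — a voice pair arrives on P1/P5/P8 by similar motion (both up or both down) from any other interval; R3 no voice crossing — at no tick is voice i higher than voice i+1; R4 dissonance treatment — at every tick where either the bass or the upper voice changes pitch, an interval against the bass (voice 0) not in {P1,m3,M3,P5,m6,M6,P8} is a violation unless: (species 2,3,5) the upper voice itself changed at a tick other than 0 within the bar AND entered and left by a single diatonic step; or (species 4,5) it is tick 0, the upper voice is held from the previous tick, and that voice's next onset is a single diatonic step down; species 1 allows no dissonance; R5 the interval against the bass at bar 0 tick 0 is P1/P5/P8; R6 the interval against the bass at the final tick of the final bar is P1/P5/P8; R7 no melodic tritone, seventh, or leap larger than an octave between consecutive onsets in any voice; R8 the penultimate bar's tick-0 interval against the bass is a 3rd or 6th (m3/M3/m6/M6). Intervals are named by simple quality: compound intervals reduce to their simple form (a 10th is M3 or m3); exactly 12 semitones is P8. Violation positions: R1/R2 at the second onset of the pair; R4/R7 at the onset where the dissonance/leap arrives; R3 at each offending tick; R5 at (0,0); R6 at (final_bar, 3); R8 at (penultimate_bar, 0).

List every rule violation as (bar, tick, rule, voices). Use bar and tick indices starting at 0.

bar 0: v0=C3 v1=C4 downbeat P8
bar 1: v0=A2 v1=E3 downbeat P5
bar 2: v0=B2 v1=G3 downbeat m6
bar 3: v0=A2 v1=E3 downbeat P5
bar 4: v0=G2 v1=E3 downbeat M6
bar 5: v0=B2 v1=F3 downbeat TT
bar 6: v0=C3 v1=G3 downbeat P5
bar 7: v0=D3 v1=E3 downbeat M2
bar 8: v0=D3 v1=B3 downbeat M6
bar 9: v0=C3 v1=C4 downbeat P8
  -> R2 @ bar 1 tick 0 v(0, 1): C3/A3 M6 -> A2/E3 P5 similar
  -> R2 @ bar 3 tick 0 v(0, 1): B2/G3 m6 -> A2/E3 P5 similar
  -> R4 @ bar 5 tick 0 v(0, 1): B2/F3 TT untreated
  -> R4 @ bar 7 tick 0 v(0, 1): D3/E3 M2 untreated

(1, 0, R2, (0, 1))
(3, 0, R2, (0, 1))
(5, 0, R4, (0, 1))
(7, 0, R4, (0, 1))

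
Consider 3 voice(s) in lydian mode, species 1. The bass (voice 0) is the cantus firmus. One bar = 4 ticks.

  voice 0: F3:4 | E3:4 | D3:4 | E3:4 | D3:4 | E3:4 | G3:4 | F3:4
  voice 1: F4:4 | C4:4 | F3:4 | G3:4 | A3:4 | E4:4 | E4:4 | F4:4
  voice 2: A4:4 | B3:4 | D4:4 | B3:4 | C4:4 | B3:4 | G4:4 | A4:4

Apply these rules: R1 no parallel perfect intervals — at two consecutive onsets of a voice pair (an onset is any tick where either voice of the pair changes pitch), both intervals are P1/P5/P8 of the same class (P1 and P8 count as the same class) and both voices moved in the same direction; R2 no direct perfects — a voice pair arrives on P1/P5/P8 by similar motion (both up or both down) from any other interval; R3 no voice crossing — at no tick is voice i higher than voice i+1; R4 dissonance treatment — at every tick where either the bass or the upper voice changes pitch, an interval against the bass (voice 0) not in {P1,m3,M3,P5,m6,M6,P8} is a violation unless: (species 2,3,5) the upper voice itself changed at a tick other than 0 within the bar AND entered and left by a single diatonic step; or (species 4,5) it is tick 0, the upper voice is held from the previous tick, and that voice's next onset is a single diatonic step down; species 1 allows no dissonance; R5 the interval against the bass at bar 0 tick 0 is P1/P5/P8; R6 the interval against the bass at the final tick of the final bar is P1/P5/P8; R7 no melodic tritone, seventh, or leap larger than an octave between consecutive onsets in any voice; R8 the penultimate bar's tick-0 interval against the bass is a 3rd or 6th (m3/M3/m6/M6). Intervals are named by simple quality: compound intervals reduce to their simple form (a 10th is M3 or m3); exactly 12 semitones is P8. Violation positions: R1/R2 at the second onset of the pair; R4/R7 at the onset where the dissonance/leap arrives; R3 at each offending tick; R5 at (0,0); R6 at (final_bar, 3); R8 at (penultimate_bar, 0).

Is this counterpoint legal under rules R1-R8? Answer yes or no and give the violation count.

No (16 violations)

bar 0: v0=F3 v1=F4 v2=A4 (M3)
bar 1: v0=E3 v1=C4 v2=B3 (P5)
bar 2: v0=D3 v1=F3 v2=D4 (P8)
bar 3: v0=E3 v1=G3 v2=B3 (P5)
bar 4: v0=D3 v1=A3 v2=C4 (m7)
bar 5: v0=E3 v1=E4 v2=B3 (P5)
bar 6: v0=G3 v1=E4 v2=G4 (P8)
bar 7: v0=F3 v1=F4 v2=A4 (M3)
  R5 @ bar0.0: opens on M3
  R2 @ bar1.0: F3/A4 M3 -> E3/B3 P5 similar
  R3 @ bar1.0: C4 above B3
  R7 @ bar1.0: A4->B3 leap 10st
  R3 @ bar1.1: C4 above B3
  R3 @ bar1.2: C4 above B3
  R3 @ bar1.3: C4 above B3
  R4 @ bar4.0: D3/C4 m7 untreated
  R2 @ bar5.0: D3/A3 P5 -> E3/E4 P8 similar
  R3 @ bar5.0: E4 above B3
  R3 @ bar5.1: E4 above B3
  R3 @ bar5.2: E4 above B3
  R3 @ bar5.3: E4 above B3
  R2 @ bar6.0: E3/B3 P5 -> G3/G4 P8 similar
  R8 @ bar6.0: penult P8 not 3rd/6th
  R6 @ bar7.3: closes on M3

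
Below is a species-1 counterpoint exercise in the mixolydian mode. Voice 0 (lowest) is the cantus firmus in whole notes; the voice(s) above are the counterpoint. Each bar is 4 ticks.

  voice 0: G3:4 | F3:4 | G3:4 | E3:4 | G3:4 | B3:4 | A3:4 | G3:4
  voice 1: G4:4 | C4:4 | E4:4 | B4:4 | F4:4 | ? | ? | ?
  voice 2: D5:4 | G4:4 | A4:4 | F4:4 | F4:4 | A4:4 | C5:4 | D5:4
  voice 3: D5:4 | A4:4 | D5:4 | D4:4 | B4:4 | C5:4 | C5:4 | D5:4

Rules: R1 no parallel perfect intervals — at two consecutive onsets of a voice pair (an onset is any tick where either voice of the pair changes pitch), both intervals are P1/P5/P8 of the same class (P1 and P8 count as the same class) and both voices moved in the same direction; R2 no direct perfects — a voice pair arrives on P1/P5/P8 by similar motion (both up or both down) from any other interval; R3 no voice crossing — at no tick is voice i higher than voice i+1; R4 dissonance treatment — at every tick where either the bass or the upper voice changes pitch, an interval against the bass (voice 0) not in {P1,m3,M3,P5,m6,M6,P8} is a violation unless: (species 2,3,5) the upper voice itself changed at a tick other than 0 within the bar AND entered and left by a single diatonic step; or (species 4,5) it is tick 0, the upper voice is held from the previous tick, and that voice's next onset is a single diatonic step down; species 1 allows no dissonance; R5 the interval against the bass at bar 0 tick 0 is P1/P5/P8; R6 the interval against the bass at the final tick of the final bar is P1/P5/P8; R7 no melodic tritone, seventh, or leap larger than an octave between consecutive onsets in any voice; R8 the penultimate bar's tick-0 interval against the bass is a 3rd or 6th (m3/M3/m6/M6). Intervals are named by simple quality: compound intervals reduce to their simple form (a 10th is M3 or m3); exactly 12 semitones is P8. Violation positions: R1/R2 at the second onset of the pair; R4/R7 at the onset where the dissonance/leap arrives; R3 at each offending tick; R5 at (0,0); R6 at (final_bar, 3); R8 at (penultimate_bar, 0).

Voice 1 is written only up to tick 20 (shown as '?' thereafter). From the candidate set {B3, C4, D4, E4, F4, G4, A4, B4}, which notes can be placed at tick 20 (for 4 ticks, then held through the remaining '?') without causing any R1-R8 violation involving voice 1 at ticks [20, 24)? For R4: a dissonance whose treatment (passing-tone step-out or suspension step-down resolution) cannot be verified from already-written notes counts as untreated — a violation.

B3: violates R7
C4: violates R4
D4: legal
E4: violates R4
F4: violates R4
G4: legal
A4: violates R1,R4
B4: violates R2,R3,R7

{D4, G4}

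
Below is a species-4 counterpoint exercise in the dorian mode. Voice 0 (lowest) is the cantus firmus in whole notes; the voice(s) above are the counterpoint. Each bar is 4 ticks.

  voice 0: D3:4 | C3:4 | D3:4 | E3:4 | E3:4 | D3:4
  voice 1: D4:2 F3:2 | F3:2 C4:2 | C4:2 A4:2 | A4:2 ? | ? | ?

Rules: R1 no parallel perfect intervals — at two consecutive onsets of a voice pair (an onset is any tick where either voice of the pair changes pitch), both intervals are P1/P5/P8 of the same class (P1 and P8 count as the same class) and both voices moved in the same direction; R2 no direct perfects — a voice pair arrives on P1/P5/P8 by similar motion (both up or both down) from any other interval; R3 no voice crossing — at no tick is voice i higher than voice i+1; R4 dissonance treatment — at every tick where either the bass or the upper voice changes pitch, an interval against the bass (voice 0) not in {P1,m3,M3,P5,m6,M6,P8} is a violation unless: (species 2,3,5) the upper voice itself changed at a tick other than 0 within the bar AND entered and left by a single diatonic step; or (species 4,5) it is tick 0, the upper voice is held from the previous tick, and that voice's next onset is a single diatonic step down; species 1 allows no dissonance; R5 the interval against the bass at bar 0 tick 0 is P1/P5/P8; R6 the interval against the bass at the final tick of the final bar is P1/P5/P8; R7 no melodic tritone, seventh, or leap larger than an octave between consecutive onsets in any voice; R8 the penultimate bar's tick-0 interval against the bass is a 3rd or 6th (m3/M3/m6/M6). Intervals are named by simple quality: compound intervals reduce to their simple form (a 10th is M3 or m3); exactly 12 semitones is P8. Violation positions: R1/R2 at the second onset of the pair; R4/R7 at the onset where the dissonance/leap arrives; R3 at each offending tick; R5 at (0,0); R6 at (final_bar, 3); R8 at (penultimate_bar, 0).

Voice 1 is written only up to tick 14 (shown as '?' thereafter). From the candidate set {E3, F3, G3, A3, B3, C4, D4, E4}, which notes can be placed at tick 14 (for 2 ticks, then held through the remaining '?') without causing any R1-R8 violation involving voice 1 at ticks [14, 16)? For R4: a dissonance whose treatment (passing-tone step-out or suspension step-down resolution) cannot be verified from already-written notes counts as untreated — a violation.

{C4, E4}

E3: violates R7
F3: violates R4,R7
G3: violates R7
A3: violates R4
B3: violates R7
C4: legal
D4: violates R4
E4: legal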